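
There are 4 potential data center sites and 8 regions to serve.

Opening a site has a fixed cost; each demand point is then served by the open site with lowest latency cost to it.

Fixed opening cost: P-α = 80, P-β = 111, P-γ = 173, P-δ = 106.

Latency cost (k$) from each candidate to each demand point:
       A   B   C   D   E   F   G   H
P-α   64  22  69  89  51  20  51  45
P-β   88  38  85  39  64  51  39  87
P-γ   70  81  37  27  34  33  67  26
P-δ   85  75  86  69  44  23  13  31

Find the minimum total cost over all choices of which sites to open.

Open {P-α}: assign each demand point to its cheapest open site.
  A→P-α 64, B→P-α 22, C→P-α 69, D→P-α 89, E→P-α 51, F→P-α 20, G→P-α 51, H→P-α 45
  latency cost 411, fixed 80 → total 491.
Compare {P-α, P-δ}: latency cost 332 + fixed 186 = 518.
Compare {P-δ}: latency cost 426 + fixed 106 = 532.
Compare {P-α, P-γ}: latency cost 281 + fixed 253 = 534.
All other subsets cost ≥ 518. Minimum total cost: 491.

491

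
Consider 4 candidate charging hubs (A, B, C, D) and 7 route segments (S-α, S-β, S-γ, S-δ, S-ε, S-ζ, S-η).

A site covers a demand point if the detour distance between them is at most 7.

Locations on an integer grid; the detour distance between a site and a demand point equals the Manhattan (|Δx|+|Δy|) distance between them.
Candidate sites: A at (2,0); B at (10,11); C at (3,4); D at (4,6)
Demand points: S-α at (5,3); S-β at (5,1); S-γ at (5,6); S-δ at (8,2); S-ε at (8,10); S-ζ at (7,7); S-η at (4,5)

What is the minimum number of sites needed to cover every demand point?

Coverage sets (demand points within 7 of each site):
  A: {S-α, S-β, S-η}
  B: {S-ε, S-ζ}
  C: {S-α, S-β, S-γ, S-δ, S-ζ, S-η}
  D: {S-α, S-β, S-γ, S-ζ, S-η}
No single site covers all 7 demand points.
But {B, C} covers everything, so the minimum is 2.

2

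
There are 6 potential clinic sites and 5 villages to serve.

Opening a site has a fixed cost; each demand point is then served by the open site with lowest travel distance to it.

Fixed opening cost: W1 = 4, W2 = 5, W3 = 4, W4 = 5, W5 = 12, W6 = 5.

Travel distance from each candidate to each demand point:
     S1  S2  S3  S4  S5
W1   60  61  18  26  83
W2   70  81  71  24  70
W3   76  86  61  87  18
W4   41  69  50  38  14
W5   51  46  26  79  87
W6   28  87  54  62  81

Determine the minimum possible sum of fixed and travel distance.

158

Open {W1, W4, W5, W6}: assign each demand point to its cheapest open site.
  S1→W6 28, S2→W5 46, S3→W1 18, S4→W1 26, S5→W4 14
  travel distance 132, fixed 26 → total 158.
Compare {W1, W4, W6}: travel distance 147 + fixed 14 = 161.
Compare {W1, W3, W5, W6}: travel distance 136 + fixed 25 = 161.
Compare {W1, W2, W4, W5, W6}: travel distance 130 + fixed 31 = 161.
All other subsets cost ≥ 161. Minimum total cost: 158.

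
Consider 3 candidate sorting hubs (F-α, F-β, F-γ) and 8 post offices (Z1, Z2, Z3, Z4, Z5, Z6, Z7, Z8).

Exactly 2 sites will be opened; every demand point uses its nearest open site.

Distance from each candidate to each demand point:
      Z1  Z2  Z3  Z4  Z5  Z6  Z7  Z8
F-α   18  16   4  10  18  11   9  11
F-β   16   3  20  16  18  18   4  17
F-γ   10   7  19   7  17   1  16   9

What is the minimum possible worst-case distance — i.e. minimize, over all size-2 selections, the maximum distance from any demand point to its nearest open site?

Open {F-α, F-γ}.
  Farthest demand point is Z5 at distance 17 (to F-γ); all others are ≤ 17.
With {F-α, F-β} the worst case is 18.
With {F-β, F-γ} the worst case is 19.
No size-2 selection achieves below 17.

17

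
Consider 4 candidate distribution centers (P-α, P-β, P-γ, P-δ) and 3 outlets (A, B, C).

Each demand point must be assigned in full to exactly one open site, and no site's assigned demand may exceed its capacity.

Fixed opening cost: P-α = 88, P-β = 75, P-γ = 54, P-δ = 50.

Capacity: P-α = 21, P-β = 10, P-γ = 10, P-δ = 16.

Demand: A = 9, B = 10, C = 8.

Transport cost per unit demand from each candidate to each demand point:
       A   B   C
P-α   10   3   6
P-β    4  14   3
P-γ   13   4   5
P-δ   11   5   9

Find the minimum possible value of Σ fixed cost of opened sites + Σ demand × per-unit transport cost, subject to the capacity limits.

277

Open {P-α, P-β}; cheapest assignment that respects the capacities:
  P-α (cap 21, load 18): B, C — cost 10×3 + 8×6 = 78
  P-β (cap 10, load 9): A — cost 9×4 = 36
  Shipping 114, fixed 163 → total 277.
  Any other capacity-feasible assignment to {P-α, P-β} ships for at least 114.
Compare {P-α, P-γ}: its best feasible assignment gives total 302.
Compare {P-β, P-γ, P-δ}: its best feasible assignment gives total 305.
Every other set of open sites that can feasibly serve all demand totals ≥ 302 even under its best assignment. Minimum: 277.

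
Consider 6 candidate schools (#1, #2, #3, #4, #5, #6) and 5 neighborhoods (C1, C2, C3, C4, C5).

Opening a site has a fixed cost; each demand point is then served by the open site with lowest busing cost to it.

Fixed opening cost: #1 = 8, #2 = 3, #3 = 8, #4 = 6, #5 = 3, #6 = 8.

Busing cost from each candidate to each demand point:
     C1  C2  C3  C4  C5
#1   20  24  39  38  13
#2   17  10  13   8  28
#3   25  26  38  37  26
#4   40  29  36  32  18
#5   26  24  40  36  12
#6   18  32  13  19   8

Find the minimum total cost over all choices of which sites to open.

Open {#2, #5}: assign each demand point to its cheapest open site.
  C1→#2 17, C2→#2 10, C3→#2 13, C4→#2 8, C5→#5 12
  busing cost 60, fixed 6 → total 66.
Compare {#2, #6}: busing cost 56 + fixed 11 = 67.
Compare {#2, #5, #6}: busing cost 56 + fixed 14 = 70.
Compare {#1, #2}: busing cost 61 + fixed 11 = 72.
All other subsets cost ≥ 67. Minimum total cost: 66.

66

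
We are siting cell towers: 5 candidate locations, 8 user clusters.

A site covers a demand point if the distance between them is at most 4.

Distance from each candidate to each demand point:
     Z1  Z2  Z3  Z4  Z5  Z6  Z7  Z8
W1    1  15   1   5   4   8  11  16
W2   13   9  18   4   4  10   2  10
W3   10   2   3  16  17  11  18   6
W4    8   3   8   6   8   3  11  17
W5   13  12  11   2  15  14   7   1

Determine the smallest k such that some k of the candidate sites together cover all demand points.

4

Coverage sets (demand points within 4 of each site):
  W1: {Z1, Z3, Z5}
  W2: {Z4, Z5, Z7}
  W3: {Z2, Z3}
  W4: {Z2, Z6}
  W5: {Z4, Z8}
No 3 sites suffice: every size-3 union leaves at least one demand point uncovered.
But {W1, W2, W4, W5} covers everything, so the minimum is 4.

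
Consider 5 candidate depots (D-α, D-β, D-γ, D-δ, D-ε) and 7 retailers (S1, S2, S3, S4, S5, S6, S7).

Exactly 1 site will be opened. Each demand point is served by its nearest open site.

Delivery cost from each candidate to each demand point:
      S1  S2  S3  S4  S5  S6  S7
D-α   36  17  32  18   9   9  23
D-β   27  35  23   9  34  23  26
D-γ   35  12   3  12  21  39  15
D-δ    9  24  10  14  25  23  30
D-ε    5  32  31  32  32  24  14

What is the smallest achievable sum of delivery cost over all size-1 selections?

135

Open {D-δ}.
  S1→D-δ 9, S2→D-δ 24, S3→D-δ 10, S4→D-δ 14, S5→D-δ 25, S6→D-δ 23, S7→D-δ 30  ⇒ total 135.
Compare {D-γ}: total 137.
Compare {D-α}: total 144.
No size-1 selection does better; minimum is 135.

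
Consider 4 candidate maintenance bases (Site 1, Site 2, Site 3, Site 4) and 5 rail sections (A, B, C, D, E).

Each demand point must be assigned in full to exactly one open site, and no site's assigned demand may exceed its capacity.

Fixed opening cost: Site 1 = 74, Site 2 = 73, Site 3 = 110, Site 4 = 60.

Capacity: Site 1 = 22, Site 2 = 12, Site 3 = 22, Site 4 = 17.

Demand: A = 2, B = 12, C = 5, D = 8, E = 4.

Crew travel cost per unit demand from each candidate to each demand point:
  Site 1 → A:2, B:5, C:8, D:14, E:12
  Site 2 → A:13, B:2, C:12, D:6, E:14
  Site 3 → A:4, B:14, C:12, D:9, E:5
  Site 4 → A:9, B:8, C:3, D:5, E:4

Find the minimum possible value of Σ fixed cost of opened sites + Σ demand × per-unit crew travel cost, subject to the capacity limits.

269

Open {Site 1, Site 4}; cheapest assignment that respects the capacities:
  Site 1 (cap 22, load 14): A, B — cost 2×2 + 12×5 = 64
  Site 4 (cap 17, load 17): C, D, E — cost 5×3 + 8×5 + 4×4 = 71
  Shipping 135, fixed 134 → total 269.
  Any other capacity-feasible assignment to {Site 1, Site 4} ships for at least 135.
Compare {Site 1, Site 2, Site 4}: its best feasible assignment gives total 306.
Compare {Site 2, Site 3, Site 4}: its best feasible assignment gives total 346.
Every other set of open sites that can feasibly serve all demand totals ≥ 306 even under its best assignment. Minimum: 269.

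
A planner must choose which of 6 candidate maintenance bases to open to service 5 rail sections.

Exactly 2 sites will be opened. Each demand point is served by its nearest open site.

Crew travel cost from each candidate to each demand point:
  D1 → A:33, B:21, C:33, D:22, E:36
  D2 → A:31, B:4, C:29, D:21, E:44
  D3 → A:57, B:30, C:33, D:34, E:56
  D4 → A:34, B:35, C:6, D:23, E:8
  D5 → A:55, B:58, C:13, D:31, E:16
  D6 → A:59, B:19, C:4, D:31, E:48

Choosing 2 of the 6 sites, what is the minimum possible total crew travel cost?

70

Open {D2, D4}.
  A→D2 31, B→D2 4, C→D4 6, D→D2 21, E→D4 8  ⇒ total 70.
Compare {D2, D5}: total 85.
Compare {D4, D6}: total 88.
No size-2 selection does better; minimum is 70.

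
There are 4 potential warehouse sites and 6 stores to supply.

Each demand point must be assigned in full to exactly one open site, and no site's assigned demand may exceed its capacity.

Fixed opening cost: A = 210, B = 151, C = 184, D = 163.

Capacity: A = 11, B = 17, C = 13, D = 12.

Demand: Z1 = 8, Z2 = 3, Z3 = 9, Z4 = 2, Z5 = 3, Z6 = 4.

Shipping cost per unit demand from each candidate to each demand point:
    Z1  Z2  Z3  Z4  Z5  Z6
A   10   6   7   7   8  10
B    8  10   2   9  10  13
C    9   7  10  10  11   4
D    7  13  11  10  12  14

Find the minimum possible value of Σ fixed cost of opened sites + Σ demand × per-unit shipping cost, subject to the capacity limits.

507

Open {B, C}; cheapest assignment that respects the capacities:
  B (cap 17, load 17): Z1, Z3 — cost 8×8 + 9×2 = 82
  C (cap 13, load 12): Z2, Z4, Z5, Z6 — cost 3×7 + 2×10 + 3×11 + 4×4 = 90
  Shipping 172, fixed 335 → total 507.
  Any other capacity-feasible assignment to {B, C} ships for at least 172.
Compare {B, D}: its best feasible assignment gives total 522.
Compare {B, C, D}: its best feasible assignment gives total 657.
Every other set of open sites that can feasibly serve all demand totals ≥ 522 even under its best assignment. Minimum: 507.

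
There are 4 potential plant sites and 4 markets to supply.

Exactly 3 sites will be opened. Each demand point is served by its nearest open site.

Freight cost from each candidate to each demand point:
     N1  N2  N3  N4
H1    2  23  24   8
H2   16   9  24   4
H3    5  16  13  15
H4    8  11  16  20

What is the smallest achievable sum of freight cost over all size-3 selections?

28

Open {H1, H2, H3}.
  N1→H1 2, N2→H2 9, N3→H3 13, N4→H2 4  ⇒ total 28.
Compare {H1, H2, H4}: total 31.
Compare {H2, H3, H4}: total 31.
No size-3 selection does better; minimum is 28.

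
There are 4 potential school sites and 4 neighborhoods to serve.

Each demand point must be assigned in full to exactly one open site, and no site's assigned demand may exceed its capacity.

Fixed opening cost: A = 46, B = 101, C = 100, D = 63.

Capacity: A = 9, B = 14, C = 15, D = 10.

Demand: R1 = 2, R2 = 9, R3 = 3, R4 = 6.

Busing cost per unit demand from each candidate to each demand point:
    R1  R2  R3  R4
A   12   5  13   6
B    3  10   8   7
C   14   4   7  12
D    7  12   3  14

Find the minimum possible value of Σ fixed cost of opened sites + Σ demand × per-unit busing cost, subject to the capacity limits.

263

Open {A, C}; cheapest assignment that respects the capacities:
  A (cap 9, load 8): R1, R4 — cost 2×12 + 6×6 = 60
  C (cap 15, load 12): R2, R3 — cost 9×4 + 3×7 = 57
  Shipping 117, fixed 146 → total 263.
  Any other capacity-feasible assignment to {A, C} ships for at least 117.
Compare {A, B}: its best feasible assignment gives total 264.
Compare {C, D}: its best feasible assignment gives total 294.
Every other set of open sites that can feasibly serve all demand totals ≥ 264 even under its best assignment. Minimum: 263.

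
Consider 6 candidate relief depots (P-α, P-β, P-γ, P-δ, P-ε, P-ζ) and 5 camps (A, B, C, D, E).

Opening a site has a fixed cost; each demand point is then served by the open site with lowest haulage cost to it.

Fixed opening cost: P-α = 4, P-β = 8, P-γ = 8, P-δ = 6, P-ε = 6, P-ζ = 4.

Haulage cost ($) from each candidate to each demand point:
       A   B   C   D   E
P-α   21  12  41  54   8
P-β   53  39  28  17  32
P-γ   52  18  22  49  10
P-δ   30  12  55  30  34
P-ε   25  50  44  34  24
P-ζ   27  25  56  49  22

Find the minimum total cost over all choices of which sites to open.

Open {P-α, P-β}: assign each demand point to its cheapest open site.
  A→P-α 21, B→P-α 12, C→P-β 28, D→P-β 17, E→P-α 8
  haulage cost 86, fixed 12 → total 98.
Compare {P-α, P-β, P-γ}: haulage cost 80 + fixed 20 = 100.
Compare {P-α, P-β, P-ζ}: haulage cost 86 + fixed 16 = 102.
Compare {P-α, P-β, P-δ}: haulage cost 86 + fixed 18 = 104.
All other subsets cost ≥ 100. Minimum total cost: 98.

98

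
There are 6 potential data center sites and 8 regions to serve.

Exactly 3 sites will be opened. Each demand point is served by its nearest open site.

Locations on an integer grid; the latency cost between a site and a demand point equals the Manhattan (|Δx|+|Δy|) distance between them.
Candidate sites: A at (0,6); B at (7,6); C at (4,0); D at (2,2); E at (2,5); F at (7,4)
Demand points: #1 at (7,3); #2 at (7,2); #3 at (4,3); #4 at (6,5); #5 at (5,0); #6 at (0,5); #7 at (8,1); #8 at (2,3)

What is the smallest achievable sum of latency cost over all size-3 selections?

17

Open {C, E, F}.
  #1→F 1, #2→F 2, #3→C 3, #4→F 2, #5→C 1, #6→E 2, #7→F 4, #8→E 2  ⇒ total 17.
Compare {A, C, F}: total 19.
Compare {A, D, F}: total 19.
No size-3 selection does better; minimum is 17.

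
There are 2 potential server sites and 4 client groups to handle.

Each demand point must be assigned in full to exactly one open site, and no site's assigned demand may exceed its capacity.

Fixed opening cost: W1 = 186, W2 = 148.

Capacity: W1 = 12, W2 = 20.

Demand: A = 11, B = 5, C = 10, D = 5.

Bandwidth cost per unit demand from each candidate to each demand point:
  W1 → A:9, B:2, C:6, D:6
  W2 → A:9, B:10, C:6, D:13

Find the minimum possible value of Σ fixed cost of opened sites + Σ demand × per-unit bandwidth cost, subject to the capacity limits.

608

Open {W1, W2}; cheapest assignment that respects the capacities:
  W1 (cap 12, load 11): A — cost 11×9 = 99
  W2 (cap 20, load 20): B, C, D — cost 5×10 + 10×6 + 5×13 = 175
  Shipping 274, fixed 334 → total 608.
  Any other capacity-feasible assignment to {W1, W2} ships for at least 274.
Total demand is 31 and no other set of sites has combined capacity ≥ 31, so {W1, W2} is the only feasible choice of open sites. Minimum: 608.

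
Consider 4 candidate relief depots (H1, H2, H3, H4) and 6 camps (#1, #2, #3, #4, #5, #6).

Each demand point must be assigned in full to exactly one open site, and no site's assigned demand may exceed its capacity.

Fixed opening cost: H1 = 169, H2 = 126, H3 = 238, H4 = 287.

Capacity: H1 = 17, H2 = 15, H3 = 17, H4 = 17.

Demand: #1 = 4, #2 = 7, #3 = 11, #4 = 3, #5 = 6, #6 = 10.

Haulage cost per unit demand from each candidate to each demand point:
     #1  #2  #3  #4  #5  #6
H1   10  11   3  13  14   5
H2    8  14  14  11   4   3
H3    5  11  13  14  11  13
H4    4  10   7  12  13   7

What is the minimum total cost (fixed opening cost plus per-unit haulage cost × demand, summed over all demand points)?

792

Open {H1, H2, H3}; cheapest assignment that respects the capacities:
  H1 (cap 17, load 11): #3 — cost 11×3 = 33
  H2 (cap 15, load 13): #4, #6 — cost 3×11 + 10×3 = 63
  H3 (cap 17, load 17): #1, #2, #5 — cost 4×5 + 7×11 + 6×11 = 163
  Shipping 259, fixed 533 → total 792.
  Any other capacity-feasible assignment to {H1, H2, H3} ships for at least 259.
Compare {H1, H2, H4}: its best feasible assignment gives total 842.
Compare {H2, H3, H4}: its best feasible assignment gives total 950.
Every other set of open sites that can feasibly serve all demand totals ≥ 842 even under its best assignment. Minimum: 792.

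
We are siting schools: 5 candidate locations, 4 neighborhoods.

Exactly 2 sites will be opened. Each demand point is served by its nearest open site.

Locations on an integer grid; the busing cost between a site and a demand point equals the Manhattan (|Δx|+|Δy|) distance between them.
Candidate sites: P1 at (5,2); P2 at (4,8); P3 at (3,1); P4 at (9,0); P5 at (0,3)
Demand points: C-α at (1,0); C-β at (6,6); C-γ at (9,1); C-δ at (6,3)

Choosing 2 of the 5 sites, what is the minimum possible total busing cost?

14

Open {P1, P4}.
  C-α→P1 6, C-β→P1 5, C-γ→P4 1, C-δ→P1 2  ⇒ total 14.
Compare {P1, P3}: total 15.
Compare {P1, P5}: total 16.
No size-2 selection does better; minimum is 14.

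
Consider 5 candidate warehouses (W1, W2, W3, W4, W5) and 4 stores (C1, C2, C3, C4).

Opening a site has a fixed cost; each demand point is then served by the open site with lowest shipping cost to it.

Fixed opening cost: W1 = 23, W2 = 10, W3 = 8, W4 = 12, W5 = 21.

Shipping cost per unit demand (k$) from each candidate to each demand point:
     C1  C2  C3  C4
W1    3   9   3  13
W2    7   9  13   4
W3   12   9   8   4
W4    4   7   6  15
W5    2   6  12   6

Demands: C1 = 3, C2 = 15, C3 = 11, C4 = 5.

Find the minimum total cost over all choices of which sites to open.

Open {W1, W3, W5}: assign each demand point to its cheapest open site.
  C1→W5 3×2=6, C2→W5 15×6=90, C3→W1 11×3=33, C4→W3 5×4=20
  shipping cost 149, fixed 52 → total 201.
Compare {W1, W5}: shipping cost 159 + fixed 44 = 203.
Compare {W1, W2, W5}: shipping cost 149 + fixed 54 = 203.
Compare {W1, W3, W4}: shipping cost 167 + fixed 43 = 210.
All other subsets cost ≥ 203. Minimum total cost: 201.

201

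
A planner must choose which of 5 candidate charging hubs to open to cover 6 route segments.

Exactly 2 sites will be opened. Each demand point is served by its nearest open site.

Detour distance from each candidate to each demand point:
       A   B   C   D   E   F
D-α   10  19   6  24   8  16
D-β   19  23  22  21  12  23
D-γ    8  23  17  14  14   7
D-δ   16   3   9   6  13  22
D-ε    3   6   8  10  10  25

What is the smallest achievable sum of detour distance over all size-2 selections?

Open {D-γ, D-ε}.
  A→D-ε 3, B→D-ε 6, C→D-ε 8, D→D-ε 10, E→D-ε 10, F→D-γ 7  ⇒ total 44.
Compare {D-γ, D-δ}: total 46.
Compare {D-α, D-δ}: total 49.
No size-2 selection does better; minimum is 44.

44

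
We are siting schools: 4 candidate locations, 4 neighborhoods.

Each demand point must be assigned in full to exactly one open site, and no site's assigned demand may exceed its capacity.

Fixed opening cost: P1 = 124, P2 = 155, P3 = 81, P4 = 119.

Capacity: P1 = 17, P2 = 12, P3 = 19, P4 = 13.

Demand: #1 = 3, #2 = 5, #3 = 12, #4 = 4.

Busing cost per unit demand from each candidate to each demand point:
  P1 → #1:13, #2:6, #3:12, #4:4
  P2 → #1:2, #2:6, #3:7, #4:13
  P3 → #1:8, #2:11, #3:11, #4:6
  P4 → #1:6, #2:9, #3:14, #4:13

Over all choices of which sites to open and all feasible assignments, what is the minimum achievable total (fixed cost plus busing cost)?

407

Open {P1, P3}; cheapest assignment that respects the capacities:
  P1 (cap 17, load 9): #2, #4 — cost 5×6 + 4×4 = 46
  P3 (cap 19, load 15): #1, #3 — cost 3×8 + 12×11 = 156
  Shipping 202, fixed 205 → total 407.
  Any other capacity-feasible assignment to {P1, P3} ships for at least 202.
Compare {P3, P4}: its best feasible assignment gives total 419.
Compare {P2, P3}: its best feasible assignment gives total 423.
Every other set of open sites that can feasibly serve all demand totals ≥ 419 even under its best assignment. Minimum: 407.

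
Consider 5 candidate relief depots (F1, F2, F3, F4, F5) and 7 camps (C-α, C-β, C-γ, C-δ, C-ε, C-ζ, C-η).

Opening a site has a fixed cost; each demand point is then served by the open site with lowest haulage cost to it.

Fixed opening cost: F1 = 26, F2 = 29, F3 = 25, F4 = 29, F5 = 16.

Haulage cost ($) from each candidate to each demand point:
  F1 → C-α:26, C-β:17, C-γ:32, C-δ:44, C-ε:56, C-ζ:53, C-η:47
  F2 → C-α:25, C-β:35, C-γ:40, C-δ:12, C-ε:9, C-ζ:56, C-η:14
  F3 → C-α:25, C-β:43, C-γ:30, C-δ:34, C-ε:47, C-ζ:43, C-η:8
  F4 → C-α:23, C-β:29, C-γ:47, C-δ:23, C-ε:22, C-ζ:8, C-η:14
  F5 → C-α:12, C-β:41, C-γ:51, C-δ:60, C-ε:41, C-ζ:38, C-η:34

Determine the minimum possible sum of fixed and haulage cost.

Open {F2, F4}: assign each demand point to its cheapest open site.
  C-α→F4 23, C-β→F4 29, C-γ→F2 40, C-δ→F2 12, C-ε→F2 9, C-ζ→F4 8, C-η→F2 14
  haulage cost 135, fixed 58 → total 193.
Compare {F1, F4}: haulage cost 139 + fixed 55 = 194.
Compare {F4}: haulage cost 166 + fixed 29 = 195.
Compare {F3, F4}: haulage cost 143 + fixed 54 = 197.
All other subsets cost ≥ 194. Minimum total cost: 193.

193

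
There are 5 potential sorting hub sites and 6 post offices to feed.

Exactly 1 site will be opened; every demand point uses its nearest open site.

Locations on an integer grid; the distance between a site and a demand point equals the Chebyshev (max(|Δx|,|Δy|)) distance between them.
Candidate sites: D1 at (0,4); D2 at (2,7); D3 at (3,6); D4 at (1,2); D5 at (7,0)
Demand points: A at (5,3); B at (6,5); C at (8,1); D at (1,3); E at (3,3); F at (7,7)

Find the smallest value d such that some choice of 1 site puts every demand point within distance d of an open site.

Open {D3}.
  Farthest demand point is C at distance 5 (to D3); all others are ≤ 5.
With {D2} the worst case is 6.
With {D4} the worst case is 7.
No size-1 selection achieves below 5.

5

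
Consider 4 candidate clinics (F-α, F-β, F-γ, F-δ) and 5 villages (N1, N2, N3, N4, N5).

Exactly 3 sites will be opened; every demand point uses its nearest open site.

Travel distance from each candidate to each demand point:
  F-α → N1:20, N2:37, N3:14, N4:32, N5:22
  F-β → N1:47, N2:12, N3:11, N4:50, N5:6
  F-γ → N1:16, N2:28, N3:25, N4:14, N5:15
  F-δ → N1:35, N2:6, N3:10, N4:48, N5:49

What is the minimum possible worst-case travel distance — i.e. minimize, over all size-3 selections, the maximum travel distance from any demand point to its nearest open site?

16

Open {F-α, F-β, F-γ}.
  Farthest demand point is N1 at travel distance 16 (to F-γ); all others are ≤ 16.
With {F-α, F-γ, F-δ} the worst case is 16.
With {F-β, F-γ, F-δ} the worst case is 16.
No size-3 selection achieves below 16.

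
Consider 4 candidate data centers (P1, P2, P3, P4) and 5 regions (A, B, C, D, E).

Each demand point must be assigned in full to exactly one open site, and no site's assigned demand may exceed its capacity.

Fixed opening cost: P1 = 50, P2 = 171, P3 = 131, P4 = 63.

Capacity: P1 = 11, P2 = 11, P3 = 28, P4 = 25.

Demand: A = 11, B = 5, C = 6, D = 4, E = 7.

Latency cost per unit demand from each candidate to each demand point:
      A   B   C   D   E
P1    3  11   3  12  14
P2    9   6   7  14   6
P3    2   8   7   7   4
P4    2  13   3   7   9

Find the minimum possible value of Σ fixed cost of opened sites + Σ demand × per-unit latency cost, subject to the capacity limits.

Open {P1, P4}; cheapest assignment that respects the capacities:
  P1 (cap 11, load 11): B, C — cost 5×11 + 6×3 = 73
  P4 (cap 25, load 22): A, D, E — cost 11×2 + 4×7 + 7×9 = 113
  Shipping 186, fixed 113 → total 299.
  Any other capacity-feasible assignment to {P1, P4} ships for at least 186.
Compare {P1, P3}: its best feasible assignment gives total 317.
Compare {P3, P4}: its best feasible assignment gives total 330.
Every other set of open sites that can feasibly serve all demand totals ≥ 317 even under its best assignment. Minimum: 299.

299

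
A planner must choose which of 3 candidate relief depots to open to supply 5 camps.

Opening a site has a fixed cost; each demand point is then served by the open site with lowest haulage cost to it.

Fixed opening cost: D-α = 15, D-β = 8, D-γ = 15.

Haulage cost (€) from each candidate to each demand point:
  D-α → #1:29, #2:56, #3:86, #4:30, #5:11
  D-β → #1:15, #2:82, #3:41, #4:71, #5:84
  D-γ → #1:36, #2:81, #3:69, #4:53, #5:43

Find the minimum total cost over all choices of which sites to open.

Open {D-α, D-β}: assign each demand point to its cheapest open site.
  #1→D-β 15, #2→D-α 56, #3→D-β 41, #4→D-α 30, #5→D-α 11
  haulage cost 153, fixed 23 → total 176.
Compare {D-α, D-β, D-γ}: haulage cost 153 + fixed 38 = 191.
Compare {D-α, D-γ}: haulage cost 195 + fixed 30 = 225.
Compare {D-α}: haulage cost 212 + fixed 15 = 227.
All other subsets cost ≥ 191. Minimum total cost: 176.

176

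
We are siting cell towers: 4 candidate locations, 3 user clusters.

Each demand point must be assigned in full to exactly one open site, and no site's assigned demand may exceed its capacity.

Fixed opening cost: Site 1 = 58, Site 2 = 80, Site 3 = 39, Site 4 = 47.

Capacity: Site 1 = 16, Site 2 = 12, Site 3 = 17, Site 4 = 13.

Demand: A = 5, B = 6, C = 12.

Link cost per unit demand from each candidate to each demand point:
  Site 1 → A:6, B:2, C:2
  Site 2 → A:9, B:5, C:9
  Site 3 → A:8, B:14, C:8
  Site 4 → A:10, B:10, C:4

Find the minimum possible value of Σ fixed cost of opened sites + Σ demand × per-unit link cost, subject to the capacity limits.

Open {Site 1, Site 4}; cheapest assignment that respects the capacities:
  Site 1 (cap 16, load 11): A, B — cost 5×6 + 6×2 = 42
  Site 4 (cap 13, load 12): C — cost 12×4 = 48
  Shipping 90, fixed 105 → total 195.
  Any other capacity-feasible assignment to {Site 1, Site 4} ships for at least 90.
Compare {Site 1, Site 3, Site 4}: its best feasible assignment gives total 234.
Compare {Site 1, Site 3}: its best feasible assignment gives total 235.
Every other set of open sites that can feasibly serve all demand totals ≥ 234 even under its best assignment. Minimum: 195.

195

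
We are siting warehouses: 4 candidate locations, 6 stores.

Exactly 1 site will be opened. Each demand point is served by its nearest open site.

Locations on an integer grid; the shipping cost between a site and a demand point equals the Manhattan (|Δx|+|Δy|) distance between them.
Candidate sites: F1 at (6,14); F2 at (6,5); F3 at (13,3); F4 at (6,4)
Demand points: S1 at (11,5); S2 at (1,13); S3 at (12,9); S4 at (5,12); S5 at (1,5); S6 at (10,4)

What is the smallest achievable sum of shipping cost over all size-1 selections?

Open {F2}.
  S1→F2 5, S2→F2 13, S3→F2 10, S4→F2 8, S5→F2 5, S6→F2 5  ⇒ total 46.
Compare {F4}: total 50.
Compare {F1}: total 62.
No size-1 selection does better; minimum is 46.

46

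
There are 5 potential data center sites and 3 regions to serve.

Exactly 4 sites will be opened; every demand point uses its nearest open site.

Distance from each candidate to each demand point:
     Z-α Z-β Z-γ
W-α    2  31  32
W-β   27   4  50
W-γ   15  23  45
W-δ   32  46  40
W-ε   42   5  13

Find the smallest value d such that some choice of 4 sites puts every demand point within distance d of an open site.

Open {W-α, W-β, W-γ, W-ε}.
  Farthest demand point is Z-γ at distance 13 (to W-ε); all others are ≤ 13.
With {W-α, W-β, W-δ, W-ε} the worst case is 13.
With {W-α, W-γ, W-δ, W-ε} the worst case is 13.
No size-4 selection achieves below 13.

13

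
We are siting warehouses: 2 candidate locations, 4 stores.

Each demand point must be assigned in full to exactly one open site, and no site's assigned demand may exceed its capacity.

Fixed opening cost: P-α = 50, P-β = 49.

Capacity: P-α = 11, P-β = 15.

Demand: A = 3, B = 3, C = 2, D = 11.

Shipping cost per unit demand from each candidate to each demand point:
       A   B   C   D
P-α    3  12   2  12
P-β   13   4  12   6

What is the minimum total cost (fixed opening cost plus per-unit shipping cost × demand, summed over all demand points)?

190

Open {P-α, P-β}; cheapest assignment that respects the capacities:
  P-α (cap 11, load 5): A, C — cost 3×3 + 2×2 = 13
  P-β (cap 15, load 14): B, D — cost 3×4 + 11×6 = 78
  Shipping 91, fixed 99 → total 190.
  Any other capacity-feasible assignment to {P-α, P-β} ships for at least 91.
Total demand is 19 and no other set of sites has combined capacity ≥ 19, so {P-α, P-β} is the only feasible choice of open sites. Minimum: 190.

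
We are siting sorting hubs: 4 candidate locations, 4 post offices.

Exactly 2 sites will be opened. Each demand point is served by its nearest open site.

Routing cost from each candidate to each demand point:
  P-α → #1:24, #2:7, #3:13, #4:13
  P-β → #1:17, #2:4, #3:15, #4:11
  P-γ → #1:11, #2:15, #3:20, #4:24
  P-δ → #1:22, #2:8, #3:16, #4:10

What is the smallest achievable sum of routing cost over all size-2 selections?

41

Open {P-β, P-γ}.
  #1→P-γ 11, #2→P-β 4, #3→P-β 15, #4→P-β 11  ⇒ total 41.
Compare {P-α, P-γ}: total 44.
Compare {P-α, P-β}: total 45.
No size-2 selection does better; minimum is 41.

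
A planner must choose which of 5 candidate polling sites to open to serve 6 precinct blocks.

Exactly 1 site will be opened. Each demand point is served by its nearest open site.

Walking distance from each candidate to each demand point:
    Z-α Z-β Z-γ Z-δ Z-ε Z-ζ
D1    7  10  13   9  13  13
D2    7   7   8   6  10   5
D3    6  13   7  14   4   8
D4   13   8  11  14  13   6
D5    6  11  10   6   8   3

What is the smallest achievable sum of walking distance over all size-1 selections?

43

Open {D2}.
  Z-α→D2 7, Z-β→D2 7, Z-γ→D2 8, Z-δ→D2 6, Z-ε→D2 10, Z-ζ→D2 5  ⇒ total 43.
Compare {D5}: total 44.
Compare {D3}: total 52.
No size-1 selection does better; minimum is 43.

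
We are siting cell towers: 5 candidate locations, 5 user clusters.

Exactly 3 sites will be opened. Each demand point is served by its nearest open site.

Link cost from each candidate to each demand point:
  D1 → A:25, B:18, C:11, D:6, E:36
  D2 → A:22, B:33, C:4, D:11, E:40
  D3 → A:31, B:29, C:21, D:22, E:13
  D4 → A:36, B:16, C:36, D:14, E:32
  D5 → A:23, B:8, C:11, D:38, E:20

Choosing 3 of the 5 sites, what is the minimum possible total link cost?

Open {D2, D3, D5}.
  A→D2 22, B→D5 8, C→D2 4, D→D2 11, E→D3 13  ⇒ total 58.
Compare {D1, D2, D5}: total 60.
Compare {D1, D3, D5}: total 61.
No size-3 selection does better; minimum is 58.

58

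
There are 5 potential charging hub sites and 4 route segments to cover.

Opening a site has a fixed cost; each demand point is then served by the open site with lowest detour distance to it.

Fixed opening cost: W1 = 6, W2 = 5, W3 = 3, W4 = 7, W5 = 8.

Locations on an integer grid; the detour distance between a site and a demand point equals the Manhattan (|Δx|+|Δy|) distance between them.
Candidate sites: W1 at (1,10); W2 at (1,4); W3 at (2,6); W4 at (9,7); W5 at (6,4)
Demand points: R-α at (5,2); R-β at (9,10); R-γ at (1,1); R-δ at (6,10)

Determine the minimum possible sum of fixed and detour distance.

30

Open {W2, W4}: assign each demand point to its cheapest open site.
  R-α→W2 6, R-β→W4 3, R-γ→W2 3, R-δ→W4 6
  detour distance 18, fixed 12 → total 30.
Compare {W3, W4}: detour distance 22 + fixed 10 = 32.
Compare {W1, W2}: detour distance 22 + fixed 11 = 33.
Compare {W2, W3, W4}: detour distance 18 + fixed 15 = 33.
All other subsets cost ≥ 32. Minimum total cost: 30.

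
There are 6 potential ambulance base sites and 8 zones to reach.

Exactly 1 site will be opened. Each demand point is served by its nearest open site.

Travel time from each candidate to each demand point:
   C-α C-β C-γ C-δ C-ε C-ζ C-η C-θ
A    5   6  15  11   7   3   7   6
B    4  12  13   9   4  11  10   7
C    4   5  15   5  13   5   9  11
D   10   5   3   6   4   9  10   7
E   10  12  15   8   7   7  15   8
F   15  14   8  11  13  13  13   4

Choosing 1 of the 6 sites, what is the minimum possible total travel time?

54

Open {D}.
  C-α→D 10, C-β→D 5, C-γ→D 3, C-δ→D 6, C-ε→D 4, C-ζ→D 9, C-η→D 10, C-θ→D 7  ⇒ total 54.
Compare {A}: total 60.
Compare {C}: total 67.
No size-1 selection does better; minimum is 54.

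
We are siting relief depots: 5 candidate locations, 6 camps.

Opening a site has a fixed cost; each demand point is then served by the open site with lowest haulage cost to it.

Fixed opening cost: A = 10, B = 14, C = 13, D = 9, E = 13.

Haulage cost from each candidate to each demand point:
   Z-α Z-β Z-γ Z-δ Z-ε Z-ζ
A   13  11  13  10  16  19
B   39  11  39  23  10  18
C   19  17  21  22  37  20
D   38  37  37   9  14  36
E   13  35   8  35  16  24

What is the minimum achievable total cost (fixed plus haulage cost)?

92

Open {A}: assign each demand point to its cheapest open site.
  Z-α→A 13, Z-β→A 11, Z-γ→A 13, Z-δ→A 10, Z-ε→A 16, Z-ζ→A 19
  haulage cost 82, fixed 10 → total 92.
Compare {A, D}: haulage cost 79 + fixed 19 = 98.
Compare {A, B}: haulage cost 75 + fixed 24 = 99.
Compare {A, E}: haulage cost 77 + fixed 23 = 100.
All other subsets cost ≥ 98. Minimum total cost: 92.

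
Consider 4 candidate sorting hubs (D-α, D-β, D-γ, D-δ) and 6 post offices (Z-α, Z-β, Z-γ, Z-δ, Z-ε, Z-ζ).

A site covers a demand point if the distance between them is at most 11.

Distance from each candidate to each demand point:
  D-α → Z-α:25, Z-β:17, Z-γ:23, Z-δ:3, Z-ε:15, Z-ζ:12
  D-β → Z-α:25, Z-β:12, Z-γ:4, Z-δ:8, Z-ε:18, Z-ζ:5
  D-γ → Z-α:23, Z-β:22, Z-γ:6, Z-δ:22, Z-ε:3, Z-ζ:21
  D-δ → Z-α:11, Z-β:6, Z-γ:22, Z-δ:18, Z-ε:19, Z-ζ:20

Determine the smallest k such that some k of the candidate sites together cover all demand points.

3

Coverage sets (demand points within 11 of each site):
  D-α: {Z-δ}
  D-β: {Z-γ, Z-δ, Z-ζ}
  D-γ: {Z-γ, Z-ε}
  D-δ: {Z-α, Z-β}
No 2 sites suffice: every size-2 union leaves at least one demand point uncovered.
But {D-β, D-γ, D-δ} covers everything, so the minimum is 3.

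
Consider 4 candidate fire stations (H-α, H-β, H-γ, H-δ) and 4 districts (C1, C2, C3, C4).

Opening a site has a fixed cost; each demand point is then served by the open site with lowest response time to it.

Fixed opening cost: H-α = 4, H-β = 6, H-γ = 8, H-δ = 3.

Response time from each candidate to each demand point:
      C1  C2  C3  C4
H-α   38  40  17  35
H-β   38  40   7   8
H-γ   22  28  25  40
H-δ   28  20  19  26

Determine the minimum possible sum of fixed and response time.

72

Open {H-β, H-δ}: assign each demand point to its cheapest open site.
  C1→H-δ 28, C2→H-δ 20, C3→H-β 7, C4→H-β 8
  response time 63, fixed 9 → total 72.
Compare {H-β, H-γ, H-δ}: response time 57 + fixed 17 = 74.
Compare {H-α, H-β, H-δ}: response time 63 + fixed 13 = 76.
Compare {H-α, H-β, H-γ, H-δ}: response time 57 + fixed 21 = 78.
All other subsets cost ≥ 74. Minimum total cost: 72.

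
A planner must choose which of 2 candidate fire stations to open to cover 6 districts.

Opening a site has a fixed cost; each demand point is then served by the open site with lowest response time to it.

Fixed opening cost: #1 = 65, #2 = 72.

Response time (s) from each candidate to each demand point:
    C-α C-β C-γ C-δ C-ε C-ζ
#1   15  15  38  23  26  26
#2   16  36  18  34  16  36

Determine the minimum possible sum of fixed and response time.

208

Open {#1}: assign each demand point to its cheapest open site.
  C-α→#1 15, C-β→#1 15, C-γ→#1 38, C-δ→#1 23, C-ε→#1 26, C-ζ→#1 26
  response time 143, fixed 65 → total 208.
Compare {#2}: response time 156 + fixed 72 = 228.
Compare {#1, #2}: response time 113 + fixed 137 = 250.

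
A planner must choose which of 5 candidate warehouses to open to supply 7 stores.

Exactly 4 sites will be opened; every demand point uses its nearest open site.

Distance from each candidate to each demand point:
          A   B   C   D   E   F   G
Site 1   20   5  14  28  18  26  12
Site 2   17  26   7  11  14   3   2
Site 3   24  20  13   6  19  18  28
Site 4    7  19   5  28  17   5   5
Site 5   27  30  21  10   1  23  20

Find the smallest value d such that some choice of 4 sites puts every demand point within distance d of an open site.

7

Open {Site 1, Site 3, Site 4, Site 5}.
  Farthest demand point is A at distance 7 (to Site 4); all others are ≤ 7.
With {Site 1, Site 2, Site 4, Site 5} the worst case is 10.
With {Site 1, Site 2, Site 3, Site 4} the worst case is 14.
No size-4 selection achieves below 7.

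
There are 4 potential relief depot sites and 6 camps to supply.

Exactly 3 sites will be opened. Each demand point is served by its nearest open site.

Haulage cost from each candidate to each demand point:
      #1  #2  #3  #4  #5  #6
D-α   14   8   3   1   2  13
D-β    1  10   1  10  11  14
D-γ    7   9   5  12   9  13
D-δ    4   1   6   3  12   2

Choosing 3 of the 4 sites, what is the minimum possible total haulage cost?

8

Open {D-α, D-β, D-δ}.
  #1→D-β 1, #2→D-δ 1, #3→D-β 1, #4→D-α 1, #5→D-α 2, #6→D-δ 2  ⇒ total 8.
Compare {D-α, D-γ, D-δ}: total 13.
Compare {D-β, D-γ, D-δ}: total 17.
No size-3 selection does better; minimum is 8.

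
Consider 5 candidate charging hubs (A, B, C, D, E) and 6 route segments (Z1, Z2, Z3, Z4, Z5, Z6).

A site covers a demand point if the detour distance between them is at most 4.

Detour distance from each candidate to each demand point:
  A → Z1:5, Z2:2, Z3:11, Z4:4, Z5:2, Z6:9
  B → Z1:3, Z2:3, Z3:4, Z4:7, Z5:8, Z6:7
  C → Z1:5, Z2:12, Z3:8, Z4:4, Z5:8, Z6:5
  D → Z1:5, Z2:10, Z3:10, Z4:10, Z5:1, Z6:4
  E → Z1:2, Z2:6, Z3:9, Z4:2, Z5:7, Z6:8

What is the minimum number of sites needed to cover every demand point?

3

Coverage sets (demand points within 4 of each site):
  A: {Z2, Z4, Z5}
  B: {Z1, Z2, Z3}
  C: {Z4}
  D: {Z5, Z6}
  E: {Z1, Z4}
No 2 sites suffice: every size-2 union leaves at least one demand point uncovered.
But {A, B, D} covers everything, so the minimum is 3.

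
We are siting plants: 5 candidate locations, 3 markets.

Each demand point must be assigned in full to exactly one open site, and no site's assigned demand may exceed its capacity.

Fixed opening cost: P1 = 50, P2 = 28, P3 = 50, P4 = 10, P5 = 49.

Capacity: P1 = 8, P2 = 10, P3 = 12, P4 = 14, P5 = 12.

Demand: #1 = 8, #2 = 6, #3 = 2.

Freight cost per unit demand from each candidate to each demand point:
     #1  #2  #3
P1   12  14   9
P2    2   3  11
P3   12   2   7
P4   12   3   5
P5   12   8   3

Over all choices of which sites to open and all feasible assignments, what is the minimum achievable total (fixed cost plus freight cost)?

82

Open {P2, P4}; cheapest assignment that respects the capacities:
  P2 (cap 10, load 8): #1 — cost 8×2 = 16
  P4 (cap 14, load 8): #2, #3 — cost 6×3 + 2×5 = 28
  Shipping 44, fixed 38 → total 82.
  Any other capacity-feasible assignment to {P2, P4} ships for at least 44.
Compare {P2, P3}: its best feasible assignment gives total 120.
Compare {P2, P3, P4}: its best feasible assignment gives total 126.
Every other set of open sites that can feasibly serve all demand totals ≥ 120 even under its best assignment. Minimum: 82.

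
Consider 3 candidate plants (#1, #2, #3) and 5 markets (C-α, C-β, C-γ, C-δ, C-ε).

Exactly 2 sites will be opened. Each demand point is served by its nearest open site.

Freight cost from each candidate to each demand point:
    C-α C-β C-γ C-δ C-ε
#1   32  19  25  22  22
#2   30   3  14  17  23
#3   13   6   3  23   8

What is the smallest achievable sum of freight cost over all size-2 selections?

44

Open {#2, #3}.
  C-α→#3 13, C-β→#2 3, C-γ→#3 3, C-δ→#2 17, C-ε→#3 8  ⇒ total 44.
Compare {#1, #3}: total 52.
Compare {#1, #2}: total 86.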